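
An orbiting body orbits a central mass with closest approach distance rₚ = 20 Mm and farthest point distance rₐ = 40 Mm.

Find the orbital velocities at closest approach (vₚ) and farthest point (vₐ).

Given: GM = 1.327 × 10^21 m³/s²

Convert to SI: rₚ = 20 Mm = 2e+07 m; rₐ = 40 Mm = 4e+07 m.
Use the vis-viva equation v² = GM(2/r − 1/a) with a = (rₚ + rₐ)/2 = (2e+07 + 4e+07)/2 = 3e+07 m.
vₚ = √(GM · (2/rₚ − 1/a)) = √(1.327e+21 · (2/2e+07 − 1/3e+07)) m/s ≈ 9.406e+06 m/s = 9406 km/s.
vₐ = √(GM · (2/rₐ − 1/a)) = √(1.327e+21 · (2/4e+07 − 1/3e+07)) m/s ≈ 4.703e+06 m/s = 4703 km/s.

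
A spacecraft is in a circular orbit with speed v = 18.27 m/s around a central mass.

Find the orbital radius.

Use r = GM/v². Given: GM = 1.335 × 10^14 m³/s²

For a circular orbit, v² = GM / r, so r = GM / v².
r = 1.335e+14 / (18.27)² m ≈ 3.999e+11 m = 399.9 Gm.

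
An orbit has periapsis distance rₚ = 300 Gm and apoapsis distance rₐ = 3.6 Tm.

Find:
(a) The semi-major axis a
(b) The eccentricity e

Convert to SI: rₚ = 300 Gm = 3e+11 m; rₐ = 3.6 Tm = 3.6e+12 m.
(a) a = (rₚ + rₐ) / 2 = (3e+11 + 3.6e+12) / 2 ≈ 1.95e+12 m = 1.95 Tm.
(b) e = (rₐ − rₚ) / (rₐ + rₚ) = (3.6e+12 − 3e+11) / (3.6e+12 + 3e+11) ≈ 0.8462.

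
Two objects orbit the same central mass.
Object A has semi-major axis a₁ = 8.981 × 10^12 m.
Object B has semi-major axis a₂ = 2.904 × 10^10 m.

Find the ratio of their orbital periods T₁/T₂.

From Kepler's third law, (T₁/T₂)² = (a₁/a₂)³, so T₁/T₂ = (a₁/a₂)^(3/2).
a₁/a₂ = 8.981e+12 / 2.904e+10 = 309.263.
T₁/T₂ = (309.263)^(3/2) ≈ 5439.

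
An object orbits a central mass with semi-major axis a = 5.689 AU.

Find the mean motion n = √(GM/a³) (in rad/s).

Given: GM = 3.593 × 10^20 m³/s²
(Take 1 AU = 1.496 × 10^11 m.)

Convert to SI: a = 5.689 AU = 8.51074e+11 m.
n = √(GM / a³).
n = √(3.593e+20 / (8.51074e+11)³) rad/s ≈ 2.414e-08 rad/s.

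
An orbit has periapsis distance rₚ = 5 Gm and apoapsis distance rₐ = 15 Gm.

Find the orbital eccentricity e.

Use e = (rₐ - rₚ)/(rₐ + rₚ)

Convert to SI: rₚ = 5 Gm = 5e+09 m; rₐ = 15 Gm = 1.5e+10 m.
e = (rₐ − rₚ) / (rₐ + rₚ).
e = (1.5e+10 − 5e+09) / (1.5e+10 + 5e+09) = 1e+10 / 2e+10 ≈ 0.5.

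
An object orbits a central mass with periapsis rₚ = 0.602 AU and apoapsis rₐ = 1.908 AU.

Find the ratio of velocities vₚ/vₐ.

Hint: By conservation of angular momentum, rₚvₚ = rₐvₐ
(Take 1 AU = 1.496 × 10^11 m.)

Convert to SI: rₚ = 0.602 AU = 9.00592e+10 m; rₐ = 1.908 AU = 2.85437e+11 m.
Conservation of angular momentum gives rₚvₚ = rₐvₐ, so vₚ/vₐ = rₐ/rₚ.
vₚ/vₐ = 2.85437e+11 / 9.00592e+10 ≈ 3.169.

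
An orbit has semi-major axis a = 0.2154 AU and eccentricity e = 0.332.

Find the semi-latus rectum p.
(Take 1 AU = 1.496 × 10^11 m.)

Convert to SI: a = 0.2154 AU = 3.22238e+10 m.
p = a (1 − e²).
p = 3.22238e+10 · (1 − (0.332)²) = 3.22238e+10 · 0.889776 ≈ 2.867e+10 m = 0.1917 AU.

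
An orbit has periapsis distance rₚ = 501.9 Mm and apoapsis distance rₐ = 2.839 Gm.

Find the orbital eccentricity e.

Convert to SI: rₚ = 501.9 Mm = 5.019e+08 m; rₐ = 2.839 Gm = 2.839e+09 m.
e = (rₐ − rₚ) / (rₐ + rₚ).
e = (2.839e+09 − 5.019e+08) / (2.839e+09 + 5.019e+08) = 2.3371e+09 / 3.3409e+09 ≈ 0.6995.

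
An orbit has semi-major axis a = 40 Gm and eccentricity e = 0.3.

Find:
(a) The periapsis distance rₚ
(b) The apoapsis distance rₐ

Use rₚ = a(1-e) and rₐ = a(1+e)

Convert to SI: a = 40 Gm = 4e+10 m.
(a) rₚ = a(1 − e) = 4e+10 · (1 − 0.3) = 4e+10 · 0.7 ≈ 2.8e+10 m = 28 Gm.
(b) rₐ = a(1 + e) = 4e+10 · (1 + 0.3) = 4e+10 · 1.3 ≈ 5.2e+10 m = 52 Gm.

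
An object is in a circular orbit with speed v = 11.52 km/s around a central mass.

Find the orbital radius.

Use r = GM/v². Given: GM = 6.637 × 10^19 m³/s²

Convert to SI: v = 11.52 km/s = 11520 m/s.
For a circular orbit, v² = GM / r, so r = GM / v².
r = 6.637e+19 / (11520)² m ≈ 5.001e+11 m = 500.1 Gm.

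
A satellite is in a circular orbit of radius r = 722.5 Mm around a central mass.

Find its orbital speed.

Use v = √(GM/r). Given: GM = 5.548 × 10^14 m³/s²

Convert to SI: r = 722.5 Mm = 7.225e+08 m.
For a circular orbit, gravity supplies the centripetal force, so v = √(GM / r).
v = √(5.548e+14 / 7.225e+08) m/s ≈ 876.3 m/s = 876.3 m/s.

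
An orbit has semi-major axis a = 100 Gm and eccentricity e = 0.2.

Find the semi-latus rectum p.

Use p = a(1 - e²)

Convert to SI: a = 100 Gm = 1e+11 m.
p = a (1 − e²).
p = 1e+11 · (1 − (0.2)²) = 1e+11 · 0.96 ≈ 9.6e+10 m = 96 Gm.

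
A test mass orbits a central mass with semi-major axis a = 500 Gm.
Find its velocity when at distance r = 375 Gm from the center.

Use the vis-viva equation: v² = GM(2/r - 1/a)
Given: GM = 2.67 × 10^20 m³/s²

Convert to SI: a = 500 Gm = 5e+11 m; r = 375 Gm = 3.75e+11 m.
Vis-viva: v = √(GM · (2/r − 1/a)).
2/r − 1/a = 2/3.75e+11 − 1/5e+11 = 3.33333e-12 m⁻¹.
v = √(2.67e+20 · 3.33333e-12) m/s ≈ 2.983e+04 m/s = 29.83 km/s.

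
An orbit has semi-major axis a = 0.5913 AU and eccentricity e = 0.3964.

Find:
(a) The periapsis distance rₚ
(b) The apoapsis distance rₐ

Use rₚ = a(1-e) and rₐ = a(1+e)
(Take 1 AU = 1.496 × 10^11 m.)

Convert to SI: a = 0.5913 AU = 8.84585e+10 m.
(a) rₚ = a(1 − e) = 8.84585e+10 · (1 − 0.3964) = 8.84585e+10 · 0.6036 ≈ 5.339e+10 m = 0.3569 AU.
(b) rₐ = a(1 + e) = 8.84585e+10 · (1 + 0.3964) = 8.84585e+10 · 1.3964 ≈ 1.235e+11 m = 0.8257 AU.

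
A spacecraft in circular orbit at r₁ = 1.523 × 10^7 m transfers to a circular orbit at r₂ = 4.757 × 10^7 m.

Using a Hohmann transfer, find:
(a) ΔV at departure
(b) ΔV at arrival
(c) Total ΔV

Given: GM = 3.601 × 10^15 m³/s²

Transfer semi-major axis: a_t = (r₁ + r₂)/2 = (1.523e+07 + 4.757e+07)/2 = 3.14e+07 m.
Circular speeds: v₁ = √(GM/r₁) = 15376.6 m/s, v₂ = √(GM/r₂) = 8700.52 m/s.
Transfer speeds (vis-viva v² = GM(2/r − 1/a_t)): v₁ᵗ = 18926.2 m/s, v₂ᵗ = 6059.41 m/s.
(a) ΔV₁ = |v₁ᵗ − v₁| ≈ 3550 m/s = 3.55 km/s.
(b) ΔV₂ = |v₂ − v₂ᵗ| ≈ 2641 m/s = 2.641 km/s.
(c) ΔV_total = ΔV₁ + ΔV₂ ≈ 6191 m/s = 6.191 km/s.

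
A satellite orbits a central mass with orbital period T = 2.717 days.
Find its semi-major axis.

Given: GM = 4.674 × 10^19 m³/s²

Convert to SI: T = 2.717 days = 234749 s.
Invert Kepler's third law: a = (GM · T² / (4π²))^(1/3).
Substituting T = 234749 s and GM = 4.674e+19 m³/s²:
a = (4.674e+19 · (234749)² / (4π²))^(1/3) m
a ≈ 4.026e+09 m = 4.026 Gm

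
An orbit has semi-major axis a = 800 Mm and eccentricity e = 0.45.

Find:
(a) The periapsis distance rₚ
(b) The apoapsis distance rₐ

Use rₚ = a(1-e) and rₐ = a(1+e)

Convert to SI: a = 800 Mm = 8e+08 m.
(a) rₚ = a(1 − e) = 8e+08 · (1 − 0.45) = 8e+08 · 0.55 ≈ 4.4e+08 m = 440 Mm.
(b) rₐ = a(1 + e) = 8e+08 · (1 + 0.45) = 8e+08 · 1.45 ≈ 1.16e+09 m = 1.16 Gm.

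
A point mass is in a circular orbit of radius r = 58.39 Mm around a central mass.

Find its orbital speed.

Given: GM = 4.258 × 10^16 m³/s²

Convert to SI: r = 58.39 Mm = 5.839e+07 m.
For a circular orbit, gravity supplies the centripetal force, so v = √(GM / r).
v = √(4.258e+16 / 5.839e+07) m/s ≈ 2.7e+04 m/s = 27 km/s.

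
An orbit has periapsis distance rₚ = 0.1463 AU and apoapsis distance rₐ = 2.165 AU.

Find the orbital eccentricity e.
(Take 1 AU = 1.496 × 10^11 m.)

Convert to SI: rₚ = 0.1463 AU = 2.18865e+10 m; rₐ = 2.165 AU = 3.23884e+11 m.
e = (rₐ − rₚ) / (rₐ + rₚ).
e = (3.23884e+11 − 2.18865e+10) / (3.23884e+11 + 2.18865e+10) = 3.01998e+11 / 3.4577e+11 ≈ 0.8734.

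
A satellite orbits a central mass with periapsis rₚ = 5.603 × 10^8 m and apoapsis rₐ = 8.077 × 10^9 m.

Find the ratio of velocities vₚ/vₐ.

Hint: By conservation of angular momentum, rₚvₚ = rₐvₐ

Conservation of angular momentum gives rₚvₚ = rₐvₐ, so vₚ/vₐ = rₐ/rₚ.
vₚ/vₐ = 8.077e+09 / 5.603e+08 ≈ 14.42.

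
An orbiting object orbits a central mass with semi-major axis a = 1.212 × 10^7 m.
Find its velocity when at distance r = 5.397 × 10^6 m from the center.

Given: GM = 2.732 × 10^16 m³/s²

Vis-viva: v = √(GM · (2/r − 1/a)).
2/r − 1/a = 2/5.397e+06 − 1/1.212e+07 = 2.88068e-07 m⁻¹.
v = √(2.732e+16 · 2.88068e-07) m/s ≈ 8.871e+04 m/s = 88.71 km/s.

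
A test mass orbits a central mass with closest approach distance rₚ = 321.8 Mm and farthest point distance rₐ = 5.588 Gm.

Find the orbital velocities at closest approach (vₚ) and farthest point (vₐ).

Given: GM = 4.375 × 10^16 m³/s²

Convert to SI: rₚ = 321.8 Mm = 3.218e+08 m; rₐ = 5.588 Gm = 5.588e+09 m.
Use the vis-viva equation v² = GM(2/r − 1/a) with a = (rₚ + rₐ)/2 = (3.218e+08 + 5.588e+09)/2 = 2.9549e+09 m.
vₚ = √(GM · (2/rₚ − 1/a)) = √(4.375e+16 · (2/3.218e+08 − 1/2.9549e+09)) m/s ≈ 1.603e+04 m/s = 16.03 km/s.
vₐ = √(GM · (2/rₐ − 1/a)) = √(4.375e+16 · (2/5.588e+09 − 1/2.9549e+09)) m/s ≈ 923.4 m/s = 923.4 m/s.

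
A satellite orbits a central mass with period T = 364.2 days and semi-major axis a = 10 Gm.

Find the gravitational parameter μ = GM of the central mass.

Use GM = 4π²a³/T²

Convert to SI: T = 364.2 days = 3.14669e+07 s; a = 10 Gm = 1e+10 m.
GM = 4π² · a³ / T².
GM = 4π² · (1e+10)³ / (3.14669e+07)² m³/s² ≈ 3.987e+16 m³/s² = 3.987 × 10^16 m³/s².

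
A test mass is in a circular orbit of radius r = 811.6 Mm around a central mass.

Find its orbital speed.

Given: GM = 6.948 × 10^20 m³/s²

Convert to SI: r = 811.6 Mm = 8.116e+08 m.
For a circular orbit, gravity supplies the centripetal force, so v = √(GM / r).
v = √(6.948e+20 / 8.116e+08) m/s ≈ 9.252e+05 m/s = 925.2 km/s.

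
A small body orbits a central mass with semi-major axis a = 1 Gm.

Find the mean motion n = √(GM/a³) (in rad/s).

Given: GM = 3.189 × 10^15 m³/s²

Convert to SI: a = 1 Gm = 1e+09 m.
n = √(GM / a³).
n = √(3.189e+15 / (1e+09)³) rad/s ≈ 1.786e-06 rad/s.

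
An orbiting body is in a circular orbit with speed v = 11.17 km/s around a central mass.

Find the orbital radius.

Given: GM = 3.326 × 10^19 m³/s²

Convert to SI: v = 11.17 km/s = 11170 m/s.
For a circular orbit, v² = GM / r, so r = GM / v².
r = 3.326e+19 / (11170)² m ≈ 2.666e+11 m = 266.6 Gm.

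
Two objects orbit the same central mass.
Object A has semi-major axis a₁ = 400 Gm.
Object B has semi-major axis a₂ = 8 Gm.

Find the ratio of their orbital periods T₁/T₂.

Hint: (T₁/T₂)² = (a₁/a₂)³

Convert to SI: a₁ = 400 Gm = 4e+11 m; a₂ = 8 Gm = 8e+09 m.
From Kepler's third law, (T₁/T₂)² = (a₁/a₂)³, so T₁/T₂ = (a₁/a₂)^(3/2).
a₁/a₂ = 4e+11 / 8e+09 = 50.
T₁/T₂ = (50)^(3/2) ≈ 353.6.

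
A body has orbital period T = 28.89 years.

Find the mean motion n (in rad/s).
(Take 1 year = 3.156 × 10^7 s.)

Convert to SI: T = 28.89 years = 9.11768e+08 s.
n = 2π / T.
n = 2π / 9.11768e+08 s ≈ 6.891e-09 rad/s.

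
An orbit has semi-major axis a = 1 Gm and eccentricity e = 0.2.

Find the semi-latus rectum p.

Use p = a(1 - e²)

Convert to SI: a = 1 Gm = 1e+09 m.
p = a (1 − e²).
p = 1e+09 · (1 − (0.2)²) = 1e+09 · 0.96 ≈ 9.6e+08 m = 960 Mm.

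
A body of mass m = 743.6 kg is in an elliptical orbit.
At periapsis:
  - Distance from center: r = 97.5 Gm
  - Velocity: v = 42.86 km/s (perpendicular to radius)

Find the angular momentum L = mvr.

Convert to SI: r = 97.5 Gm = 9.75e+10 m; v = 42.86 km/s = 42860 m/s.
Since v is perpendicular to r, L = m · v · r.
L = 743.6 · 42860 · 9.75e+10 kg·m²/s ≈ 3.107e+18 kg·m²/s.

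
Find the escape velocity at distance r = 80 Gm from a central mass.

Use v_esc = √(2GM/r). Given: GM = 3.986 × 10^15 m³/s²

Convert to SI: r = 80 Gm = 8e+10 m.
Escape velocity comes from setting total energy to zero: ½v² − GM/r = 0 ⇒ v_esc = √(2GM / r).
v_esc = √(2 · 3.986e+15 / 8e+10) m/s ≈ 315.7 m/s = 315.7 m/s.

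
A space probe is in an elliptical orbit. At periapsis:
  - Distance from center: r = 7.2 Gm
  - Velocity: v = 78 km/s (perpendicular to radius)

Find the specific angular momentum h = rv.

Convert to SI: r = 7.2 Gm = 7.2e+09 m; v = 78 km/s = 78000 m/s.
With v perpendicular to r, h = r · v.
h = 7.2e+09 · 78000 m²/s ≈ 5.616e+14 m²/s.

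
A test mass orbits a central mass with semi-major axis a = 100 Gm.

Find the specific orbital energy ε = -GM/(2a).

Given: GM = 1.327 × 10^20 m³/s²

Convert to SI: a = 100 Gm = 1e+11 m.
ε = −GM / (2a).
ε = −1.327e+20 / (2 · 1e+11) J/kg ≈ -6.635e+08 J/kg = -663.5 MJ/kg.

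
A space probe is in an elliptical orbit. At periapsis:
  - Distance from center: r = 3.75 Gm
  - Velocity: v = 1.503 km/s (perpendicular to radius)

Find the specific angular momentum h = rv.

Convert to SI: r = 3.75 Gm = 3.75e+09 m; v = 1.503 km/s = 1503 m/s.
With v perpendicular to r, h = r · v.
h = 3.75e+09 · 1503 m²/s ≈ 5.636e+12 m²/s.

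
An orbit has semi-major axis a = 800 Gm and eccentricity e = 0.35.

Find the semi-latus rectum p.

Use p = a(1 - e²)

Convert to SI: a = 800 Gm = 8e+11 m.
p = a (1 − e²).
p = 8e+11 · (1 − (0.35)²) = 8e+11 · 0.8775 ≈ 7.02e+11 m = 702 Gm.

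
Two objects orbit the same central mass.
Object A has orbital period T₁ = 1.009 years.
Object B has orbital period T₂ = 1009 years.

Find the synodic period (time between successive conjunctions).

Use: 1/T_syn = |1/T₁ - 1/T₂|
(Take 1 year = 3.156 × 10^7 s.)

Convert to SI: T₁ = 1.009 years = 3.1844e+07 s; T₂ = 1009 years = 3.1844e+10 s.
T_syn = |T₁ · T₂ / (T₁ − T₂)|.
T_syn = |3.1844e+07 · 3.1844e+10 / (3.1844e+07 − 3.1844e+10)| s ≈ 3.188e+07 s = 1.01 years.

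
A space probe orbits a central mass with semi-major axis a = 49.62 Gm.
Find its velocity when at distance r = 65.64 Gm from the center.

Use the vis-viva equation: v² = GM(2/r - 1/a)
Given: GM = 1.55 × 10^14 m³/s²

Convert to SI: a = 49.62 Gm = 4.962e+10 m; r = 65.64 Gm = 6.564e+10 m.
Vis-viva: v = √(GM · (2/r − 1/a)).
2/r − 1/a = 2/6.564e+10 − 1/4.962e+10 = 1.03161e-11 m⁻¹.
v = √(1.55e+14 · 1.03161e-11) m/s ≈ 39.99 m/s = 39.99 m/s.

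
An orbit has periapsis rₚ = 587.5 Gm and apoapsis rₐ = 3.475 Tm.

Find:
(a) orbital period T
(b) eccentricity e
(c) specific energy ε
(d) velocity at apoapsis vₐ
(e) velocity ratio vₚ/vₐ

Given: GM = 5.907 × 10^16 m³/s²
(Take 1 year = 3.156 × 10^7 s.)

Convert to SI: rₚ = 587.5 Gm = 5.875e+11 m; rₐ = 3.475 Tm = 3.475e+12 m.
(a) With a = (rₚ + rₐ)/2 = 2.03125e+12 m, T = 2π √(a³/GM) = 2π √((2.03125e+12)³/5.907e+16) s ≈ 7.484e+10 s
(b) e = (rₐ − rₚ)/(rₐ + rₚ) = (3.475e+12 − 5.875e+11)/(3.475e+12 + 5.875e+11) ≈ 0.7108
(c) With a = (rₚ + rₐ)/2 = 2.03125e+12 m, ε = −GM/(2a) = −5.907e+16/(2 · 2.03125e+12) J/kg ≈ -1.454e+04 J/kg
(d) With a = (rₚ + rₐ)/2 = 2.03125e+12 m, vₐ = √(GM (2/rₐ − 1/a)) = √(5.907e+16 · (2/3.475e+12 − 1/2.03125e+12)) m/s ≈ 70.12 m/s
(e) Conservation of angular momentum (rₚvₚ = rₐvₐ) gives vₚ/vₐ = rₐ/rₚ = 3.475e+12/5.875e+11 ≈ 5.915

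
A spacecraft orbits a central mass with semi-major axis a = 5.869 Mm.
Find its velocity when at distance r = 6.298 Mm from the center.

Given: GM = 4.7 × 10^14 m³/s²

Convert to SI: a = 5.869 Mm = 5.869e+06 m; r = 6.298 Mm = 6.298e+06 m.
Vis-viva: v = √(GM · (2/r − 1/a)).
2/r − 1/a = 2/6.298e+06 − 1/5.869e+06 = 1.47174e-07 m⁻¹.
v = √(4.7e+14 · 1.47174e-07) m/s ≈ 8317 m/s = 8.317 km/s.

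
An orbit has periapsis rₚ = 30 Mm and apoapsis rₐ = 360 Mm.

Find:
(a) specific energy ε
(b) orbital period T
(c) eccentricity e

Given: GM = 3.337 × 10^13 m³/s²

Convert to SI: rₚ = 30 Mm = 3e+07 m; rₐ = 360 Mm = 3.6e+08 m.
(a) With a = (rₚ + rₐ)/2 = 1.95e+08 m, ε = −GM/(2a) = −3.337e+13/(2 · 1.95e+08) J/kg ≈ -8.556e+04 J/kg
(b) With a = (rₚ + rₐ)/2 = 1.95e+08 m, T = 2π √(a³/GM) = 2π √((1.95e+08)³/3.337e+13) s ≈ 2.962e+06 s
(c) e = (rₐ − rₚ)/(rₐ + rₚ) = (3.6e+08 − 3e+07)/(3.6e+08 + 3e+07) ≈ 0.8462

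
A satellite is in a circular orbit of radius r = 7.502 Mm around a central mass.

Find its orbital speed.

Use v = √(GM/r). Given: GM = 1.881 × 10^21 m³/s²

Convert to SI: r = 7.502 Mm = 7.502e+06 m.
For a circular orbit, gravity supplies the centripetal force, so v = √(GM / r).
v = √(1.881e+21 / 7.502e+06) m/s ≈ 1.583e+07 m/s = 1.583e+04 km/s.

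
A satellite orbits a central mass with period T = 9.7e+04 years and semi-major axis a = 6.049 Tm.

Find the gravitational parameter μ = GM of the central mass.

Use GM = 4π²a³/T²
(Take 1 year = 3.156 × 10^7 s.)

Convert to SI: T = 9.7e+04 years = 3.06132e+12 s; a = 6.049 Tm = 6.049e+12 m.
GM = 4π² · a³ / T².
GM = 4π² · (6.049e+12)³ / (3.06132e+12)² m³/s² ≈ 9.324e+14 m³/s² = 9.324 × 10^14 m³/s².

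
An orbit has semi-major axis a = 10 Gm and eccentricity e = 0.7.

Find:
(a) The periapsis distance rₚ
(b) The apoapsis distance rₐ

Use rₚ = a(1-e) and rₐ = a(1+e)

Convert to SI: a = 10 Gm = 1e+10 m.
(a) rₚ = a(1 − e) = 1e+10 · (1 − 0.7) = 1e+10 · 0.3 ≈ 3e+09 m = 3 Gm.
(b) rₐ = a(1 + e) = 1e+10 · (1 + 0.7) = 1e+10 · 1.7 ≈ 1.7e+10 m = 17 Gm.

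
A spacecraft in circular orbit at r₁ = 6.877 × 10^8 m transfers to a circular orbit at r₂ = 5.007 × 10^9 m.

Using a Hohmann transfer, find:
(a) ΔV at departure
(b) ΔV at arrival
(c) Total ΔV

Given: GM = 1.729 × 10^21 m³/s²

Transfer semi-major axis: a_t = (r₁ + r₂)/2 = (6.877e+08 + 5.007e+09)/2 = 2.84735e+09 m.
Circular speeds: v₁ = √(GM/r₁) = 1.58562e+06 m/s, v₂ = √(GM/r₂) = 587636 m/s.
Transfer speeds (vis-viva v² = GM(2/r − 1/a_t)): v₁ᵗ = 2.10265e+06 m/s, v₂ᵗ = 288794 m/s.
(a) ΔV₁ = |v₁ᵗ − v₁| ≈ 5.17e+05 m/s = 517 km/s.
(b) ΔV₂ = |v₂ − v₂ᵗ| ≈ 2.988e+05 m/s = 298.8 km/s.
(c) ΔV_total = ΔV₁ + ΔV₂ ≈ 8.159e+05 m/s = 815.9 km/s.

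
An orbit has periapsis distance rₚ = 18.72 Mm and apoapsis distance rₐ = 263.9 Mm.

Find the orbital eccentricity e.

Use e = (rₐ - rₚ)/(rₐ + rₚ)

Convert to SI: rₚ = 18.72 Mm = 1.872e+07 m; rₐ = 263.9 Mm = 2.639e+08 m.
e = (rₐ − rₚ) / (rₐ + rₚ).
e = (2.639e+08 − 1.872e+07) / (2.639e+08 + 1.872e+07) = 2.4518e+08 / 2.8262e+08 ≈ 0.8675.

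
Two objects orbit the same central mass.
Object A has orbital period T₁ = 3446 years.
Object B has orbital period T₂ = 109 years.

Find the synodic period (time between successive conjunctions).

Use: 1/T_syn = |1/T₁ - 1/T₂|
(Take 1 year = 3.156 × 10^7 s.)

Convert to SI: T₁ = 3446 years = 1.08756e+11 s; T₂ = 109 years = 3.44004e+09 s.
T_syn = |T₁ · T₂ / (T₁ − T₂)|.
T_syn = |1.08756e+11 · 3.44004e+09 / (1.08756e+11 − 3.44004e+09)| s ≈ 3.552e+09 s = 112.6 years.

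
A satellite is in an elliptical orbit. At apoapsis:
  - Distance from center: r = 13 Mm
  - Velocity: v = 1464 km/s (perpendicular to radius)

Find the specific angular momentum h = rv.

Convert to SI: r = 13 Mm = 1.3e+07 m; v = 1464 km/s = 1.464e+06 m/s.
With v perpendicular to r, h = r · v.
h = 1.3e+07 · 1.464e+06 m²/s ≈ 1.903e+13 m²/s.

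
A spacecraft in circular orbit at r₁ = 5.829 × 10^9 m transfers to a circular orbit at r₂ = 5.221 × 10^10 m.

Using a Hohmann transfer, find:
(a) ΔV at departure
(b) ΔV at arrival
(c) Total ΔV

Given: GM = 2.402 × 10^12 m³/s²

Transfer semi-major axis: a_t = (r₁ + r₂)/2 = (5.829e+09 + 5.221e+10)/2 = 2.90195e+10 m.
Circular speeds: v₁ = √(GM/r₁) = 20.2997 m/s, v₂ = √(GM/r₂) = 6.78281 m/s.
Transfer speeds (vis-viva v² = GM(2/r − 1/a_t)): v₁ᵗ = 27.2284 m/s, v₂ᵗ = 3.03992 m/s.
(a) ΔV₁ = |v₁ᵗ − v₁| ≈ 6.929 m/s = 6.929 m/s.
(b) ΔV₂ = |v₂ − v₂ᵗ| ≈ 3.743 m/s = 3.743 m/s.
(c) ΔV_total = ΔV₁ + ΔV₂ ≈ 10.67 m/s = 10.67 m/s.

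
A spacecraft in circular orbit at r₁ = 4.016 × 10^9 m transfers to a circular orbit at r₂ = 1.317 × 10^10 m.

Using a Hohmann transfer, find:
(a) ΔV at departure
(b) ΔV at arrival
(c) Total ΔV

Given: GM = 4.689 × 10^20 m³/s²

Transfer semi-major axis: a_t = (r₁ + r₂)/2 = (4.016e+09 + 1.317e+10)/2 = 8.593e+09 m.
Circular speeds: v₁ = √(GM/r₁) = 341699 m/s, v₂ = √(GM/r₂) = 188689 m/s.
Transfer speeds (vis-viva v² = GM(2/r − 1/a_t)): v₁ᵗ = 423023 m/s, v₂ᵗ = 128995 m/s.
(a) ΔV₁ = |v₁ᵗ − v₁| ≈ 8.132e+04 m/s = 81.32 km/s.
(b) ΔV₂ = |v₂ − v₂ᵗ| ≈ 5.969e+04 m/s = 59.69 km/s.
(c) ΔV_total = ΔV₁ + ΔV₂ ≈ 1.41e+05 m/s = 141 km/s.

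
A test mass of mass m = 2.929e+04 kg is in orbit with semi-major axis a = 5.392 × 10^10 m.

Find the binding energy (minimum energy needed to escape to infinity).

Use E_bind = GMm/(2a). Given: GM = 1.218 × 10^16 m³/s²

Total orbital energy is E = −GMm/(2a); binding energy is E_bind = −E = GMm/(2a).
E_bind = 1.218e+16 · 2.929e+04 / (2 · 5.392e+10) J ≈ 3.308e+09 J = 3.308 GJ.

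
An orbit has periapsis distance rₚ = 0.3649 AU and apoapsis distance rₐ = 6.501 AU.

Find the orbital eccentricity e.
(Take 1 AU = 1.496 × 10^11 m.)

Convert to SI: rₚ = 0.3649 AU = 5.4589e+10 m; rₐ = 6.501 AU = 9.7255e+11 m.
e = (rₐ − rₚ) / (rₐ + rₚ).
e = (9.7255e+11 − 5.4589e+10) / (9.7255e+11 + 5.4589e+10) = 9.17961e+11 / 1.02714e+12 ≈ 0.8937.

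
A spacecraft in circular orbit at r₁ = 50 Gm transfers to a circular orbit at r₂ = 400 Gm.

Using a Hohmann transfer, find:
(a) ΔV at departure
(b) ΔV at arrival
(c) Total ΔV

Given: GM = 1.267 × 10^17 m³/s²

Convert to SI: r₁ = 50 Gm = 5e+10 m; r₂ = 400 Gm = 4e+11 m.
Transfer semi-major axis: a_t = (r₁ + r₂)/2 = (5e+10 + 4e+11)/2 = 2.25e+11 m.
Circular speeds: v₁ = √(GM/r₁) = 1591.85 m/s, v₂ = √(GM/r₂) = 562.805 m/s.
Transfer speeds (vis-viva v² = GM(2/r − 1/a_t)): v₁ᵗ = 2122.47 m/s, v₂ᵗ = 265.309 m/s.
(a) ΔV₁ = |v₁ᵗ − v₁| ≈ 530.6 m/s = 530.6 m/s.
(b) ΔV₂ = |v₂ − v₂ᵗ| ≈ 297.5 m/s = 297.5 m/s.
(c) ΔV_total = ΔV₁ + ΔV₂ ≈ 828.1 m/s = 828.1 m/s.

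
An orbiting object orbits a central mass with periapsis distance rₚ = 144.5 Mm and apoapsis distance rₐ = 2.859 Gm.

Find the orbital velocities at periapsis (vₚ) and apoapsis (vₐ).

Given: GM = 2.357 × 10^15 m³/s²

Convert to SI: rₚ = 144.5 Mm = 1.445e+08 m; rₐ = 2.859 Gm = 2.859e+09 m.
Use the vis-viva equation v² = GM(2/r − 1/a) with a = (rₚ + rₐ)/2 = (1.445e+08 + 2.859e+09)/2 = 1.50175e+09 m.
vₚ = √(GM · (2/rₚ − 1/a)) = √(2.357e+15 · (2/1.445e+08 − 1/1.50175e+09)) m/s ≈ 5573 m/s = 5.573 km/s.
vₐ = √(GM · (2/rₐ − 1/a)) = √(2.357e+15 · (2/2.859e+09 − 1/1.50175e+09)) m/s ≈ 281.6 m/s = 281.6 m/s.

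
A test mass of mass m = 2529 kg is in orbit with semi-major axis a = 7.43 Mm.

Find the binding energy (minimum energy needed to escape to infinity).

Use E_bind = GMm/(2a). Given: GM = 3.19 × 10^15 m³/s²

Convert to SI: a = 7.43 Mm = 7.43e+06 m.
Total orbital energy is E = −GMm/(2a); binding energy is E_bind = −E = GMm/(2a).
E_bind = 3.19e+15 · 2529 / (2 · 7.43e+06) J ≈ 5.429e+11 J = 542.9 GJ.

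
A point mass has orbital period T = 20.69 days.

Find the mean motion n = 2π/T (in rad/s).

Convert to SI: T = 20.69 days = 1.78762e+06 s.
n = 2π / T.
n = 2π / 1.78762e+06 s ≈ 3.515e-06 rad/s.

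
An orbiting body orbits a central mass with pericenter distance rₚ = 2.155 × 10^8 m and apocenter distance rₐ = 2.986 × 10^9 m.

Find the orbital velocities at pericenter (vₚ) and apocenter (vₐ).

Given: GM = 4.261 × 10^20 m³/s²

Use the vis-viva equation v² = GM(2/r − 1/a) with a = (rₚ + rₐ)/2 = (2.155e+08 + 2.986e+09)/2 = 1.60075e+09 m.
vₚ = √(GM · (2/rₚ − 1/a)) = √(4.261e+20 · (2/2.155e+08 − 1/1.60075e+09)) m/s ≈ 1.921e+06 m/s = 1921 km/s.
vₐ = √(GM · (2/rₐ − 1/a)) = √(4.261e+20 · (2/2.986e+09 − 1/1.60075e+09)) m/s ≈ 1.386e+05 m/s = 138.6 km/s.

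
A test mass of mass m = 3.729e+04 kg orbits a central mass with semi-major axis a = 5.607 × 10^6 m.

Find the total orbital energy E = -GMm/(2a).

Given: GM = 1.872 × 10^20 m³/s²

E = −GMm / (2a).
E = −1.872e+20 · 3.729e+04 / (2 · 5.607e+06) J ≈ -6.225e+17 J = -622.5 PJ.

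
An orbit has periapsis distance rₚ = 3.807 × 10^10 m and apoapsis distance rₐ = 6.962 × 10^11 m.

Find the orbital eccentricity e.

e = (rₐ − rₚ) / (rₐ + rₚ).
e = (6.962e+11 − 3.807e+10) / (6.962e+11 + 3.807e+10) = 6.5813e+11 / 7.3427e+11 ≈ 0.8963.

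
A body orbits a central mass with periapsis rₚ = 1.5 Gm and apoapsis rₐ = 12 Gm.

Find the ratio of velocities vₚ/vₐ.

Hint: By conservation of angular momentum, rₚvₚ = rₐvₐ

Convert to SI: rₚ = 1.5 Gm = 1.5e+09 m; rₐ = 12 Gm = 1.2e+10 m.
Conservation of angular momentum gives rₚvₚ = rₐvₐ, so vₚ/vₐ = rₐ/rₚ.
vₚ/vₐ = 1.2e+10 / 1.5e+09 ≈ 8.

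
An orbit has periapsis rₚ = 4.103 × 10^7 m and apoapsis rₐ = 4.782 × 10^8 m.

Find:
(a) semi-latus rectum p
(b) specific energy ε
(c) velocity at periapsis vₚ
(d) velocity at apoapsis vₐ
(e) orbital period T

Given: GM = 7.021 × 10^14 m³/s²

(a) From a = (rₚ + rₐ)/2 = 2.59615e+08 m and e = (rₐ − rₚ)/(rₐ + rₚ) = 0.841958, p = a(1 − e²) = 2.59615e+08 · (1 − (0.841958)²) ≈ 7.558e+07 m
(b) With a = (rₚ + rₐ)/2 = 2.59615e+08 m, ε = −GM/(2a) = −7.021e+14/(2 · 2.59615e+08) J/kg ≈ -1.352e+06 J/kg
(c) With a = (rₚ + rₐ)/2 = 2.59615e+08 m, vₚ = √(GM (2/rₚ − 1/a)) = √(7.021e+14 · (2/4.103e+07 − 1/2.59615e+08)) m/s ≈ 5614 m/s
(d) With a = (rₚ + rₐ)/2 = 2.59615e+08 m, vₐ = √(GM (2/rₐ − 1/a)) = √(7.021e+14 · (2/4.782e+08 − 1/2.59615e+08)) m/s ≈ 481.7 m/s
(e) With a = (rₚ + rₐ)/2 = 2.59615e+08 m, T = 2π √(a³/GM) = 2π √((2.59615e+08)³/7.021e+14) s ≈ 9.919e+05 s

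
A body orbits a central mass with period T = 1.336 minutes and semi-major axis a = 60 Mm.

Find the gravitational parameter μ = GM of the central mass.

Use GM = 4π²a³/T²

Convert to SI: T = 1.336 minutes = 80.16 s; a = 60 Mm = 6e+07 m.
GM = 4π² · a³ / T².
GM = 4π² · (6e+07)³ / (80.16)² m³/s² ≈ 1.327e+21 m³/s² = 1.327 × 10^21 m³/s².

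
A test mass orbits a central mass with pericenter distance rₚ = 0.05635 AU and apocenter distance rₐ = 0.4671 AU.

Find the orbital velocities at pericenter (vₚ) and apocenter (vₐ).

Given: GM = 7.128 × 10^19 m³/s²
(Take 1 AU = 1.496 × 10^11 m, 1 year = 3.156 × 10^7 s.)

Convert to SI: rₚ = 0.05635 AU = 8.42996e+09 m; rₐ = 0.4671 AU = 6.98782e+10 m.
Use the vis-viva equation v² = GM(2/r − 1/a) with a = (rₚ + rₐ)/2 = (8.42996e+09 + 6.98782e+10)/2 = 3.91541e+10 m.
vₚ = √(GM · (2/rₚ − 1/a)) = √(7.128e+19 · (2/8.42996e+09 − 1/3.91541e+10)) m/s ≈ 1.228e+05 m/s = 25.92 AU/year.
vₐ = √(GM · (2/rₐ − 1/a)) = √(7.128e+19 · (2/6.98782e+10 − 1/3.91541e+10)) m/s ≈ 1.482e+04 m/s = 3.126 AU/year.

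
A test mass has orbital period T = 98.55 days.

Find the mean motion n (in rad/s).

Convert to SI: T = 98.55 days = 8.51472e+06 s.
n = 2π / T.
n = 2π / 8.51472e+06 s ≈ 7.379e-07 rad/s.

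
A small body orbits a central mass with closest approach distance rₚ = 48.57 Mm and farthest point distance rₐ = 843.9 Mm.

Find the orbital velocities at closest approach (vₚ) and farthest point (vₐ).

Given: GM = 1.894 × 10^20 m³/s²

Convert to SI: rₚ = 48.57 Mm = 4.857e+07 m; rₐ = 843.9 Mm = 8.439e+08 m.
Use the vis-viva equation v² = GM(2/r − 1/a) with a = (rₚ + rₐ)/2 = (4.857e+07 + 8.439e+08)/2 = 4.46235e+08 m.
vₚ = √(GM · (2/rₚ − 1/a)) = √(1.894e+20 · (2/4.857e+07 − 1/4.46235e+08)) m/s ≈ 2.716e+06 m/s = 2716 km/s.
vₐ = √(GM · (2/rₐ − 1/a)) = √(1.894e+20 · (2/8.439e+08 − 1/4.46235e+08)) m/s ≈ 1.563e+05 m/s = 156.3 km/s.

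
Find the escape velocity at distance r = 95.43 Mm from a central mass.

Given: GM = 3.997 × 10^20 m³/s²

Convert to SI: r = 95.43 Mm = 9.543e+07 m.
Escape velocity comes from setting total energy to zero: ½v² − GM/r = 0 ⇒ v_esc = √(2GM / r).
v_esc = √(2 · 3.997e+20 / 9.543e+07) m/s ≈ 2.894e+06 m/s = 2894 km/s.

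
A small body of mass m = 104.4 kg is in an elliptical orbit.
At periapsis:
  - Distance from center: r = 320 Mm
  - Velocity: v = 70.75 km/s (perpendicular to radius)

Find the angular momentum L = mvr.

Convert to SI: r = 320 Mm = 3.2e+08 m; v = 70.75 km/s = 70750 m/s.
Since v is perpendicular to r, L = m · v · r.
L = 104.4 · 70750 · 3.2e+08 kg·m²/s ≈ 2.364e+15 kg·m²/s.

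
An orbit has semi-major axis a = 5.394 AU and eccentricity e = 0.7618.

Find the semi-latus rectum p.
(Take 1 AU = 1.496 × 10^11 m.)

Convert to SI: a = 5.394 AU = 8.06942e+11 m.
p = a (1 − e²).
p = 8.06942e+11 · (1 − (0.7618)²) = 8.06942e+11 · 0.419661 ≈ 3.386e+11 m = 2.264 AU.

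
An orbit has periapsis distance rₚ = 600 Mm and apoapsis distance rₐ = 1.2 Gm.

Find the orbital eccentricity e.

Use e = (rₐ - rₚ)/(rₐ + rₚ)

Convert to SI: rₚ = 600 Mm = 6e+08 m; rₐ = 1.2 Gm = 1.2e+09 m.
e = (rₐ − rₚ) / (rₐ + rₚ).
e = (1.2e+09 − 6e+08) / (1.2e+09 + 6e+08) = 6e+08 / 1.8e+09 ≈ 0.3333.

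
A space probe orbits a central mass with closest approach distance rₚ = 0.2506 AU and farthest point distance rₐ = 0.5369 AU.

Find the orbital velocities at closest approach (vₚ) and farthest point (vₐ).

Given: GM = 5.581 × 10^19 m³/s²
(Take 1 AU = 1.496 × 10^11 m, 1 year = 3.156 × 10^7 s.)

Convert to SI: rₚ = 0.2506 AU = 3.74898e+10 m; rₐ = 0.5369 AU = 8.03202e+10 m.
Use the vis-viva equation v² = GM(2/r − 1/a) with a = (rₚ + rₐ)/2 = (3.74898e+10 + 8.03202e+10)/2 = 5.8905e+10 m.
vₚ = √(GM · (2/rₚ − 1/a)) = √(5.581e+19 · (2/3.74898e+10 − 1/5.8905e+10)) m/s ≈ 4.505e+04 m/s = 9.505 AU/year.
vₐ = √(GM · (2/rₐ − 1/a)) = √(5.581e+19 · (2/8.03202e+10 − 1/5.8905e+10)) m/s ≈ 2.103e+04 m/s = 4.436 AU/year.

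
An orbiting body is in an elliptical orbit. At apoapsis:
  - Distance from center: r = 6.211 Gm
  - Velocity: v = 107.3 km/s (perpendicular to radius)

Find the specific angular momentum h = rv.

Convert to SI: r = 6.211 Gm = 6.211e+09 m; v = 107.3 km/s = 107300 m/s.
With v perpendicular to r, h = r · v.
h = 6.211e+09 · 107300 m²/s ≈ 6.664e+14 m²/s.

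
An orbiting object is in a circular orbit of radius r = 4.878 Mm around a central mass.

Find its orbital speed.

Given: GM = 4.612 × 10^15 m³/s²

Convert to SI: r = 4.878 Mm = 4.878e+06 m.
For a circular orbit, gravity supplies the centripetal force, so v = √(GM / r).
v = √(4.612e+15 / 4.878e+06) m/s ≈ 3.075e+04 m/s = 30.75 km/s.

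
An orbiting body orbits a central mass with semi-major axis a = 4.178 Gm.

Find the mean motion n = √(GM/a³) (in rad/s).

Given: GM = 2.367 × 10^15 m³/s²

Convert to SI: a = 4.178 Gm = 4.178e+09 m.
n = √(GM / a³).
n = √(2.367e+15 / (4.178e+09)³) rad/s ≈ 1.802e-07 rad/s.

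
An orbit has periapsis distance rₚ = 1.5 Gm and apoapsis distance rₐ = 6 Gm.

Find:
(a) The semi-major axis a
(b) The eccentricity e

Convert to SI: rₚ = 1.5 Gm = 1.5e+09 m; rₐ = 6 Gm = 6e+09 m.
(a) a = (rₚ + rₐ) / 2 = (1.5e+09 + 6e+09) / 2 ≈ 3.75e+09 m = 3.75 Gm.
(b) e = (rₐ − rₚ) / (rₐ + rₚ) = (6e+09 − 1.5e+09) / (6e+09 + 1.5e+09) ≈ 0.6.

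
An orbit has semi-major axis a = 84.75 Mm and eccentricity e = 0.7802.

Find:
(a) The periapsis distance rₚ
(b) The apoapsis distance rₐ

Convert to SI: a = 84.75 Mm = 8.475e+07 m.
(a) rₚ = a(1 − e) = 8.475e+07 · (1 − 0.7802) = 8.475e+07 · 0.2198 ≈ 1.863e+07 m = 18.63 Mm.
(b) rₐ = a(1 + e) = 8.475e+07 · (1 + 0.7802) = 8.475e+07 · 1.7802 ≈ 1.509e+08 m = 150.9 Mm.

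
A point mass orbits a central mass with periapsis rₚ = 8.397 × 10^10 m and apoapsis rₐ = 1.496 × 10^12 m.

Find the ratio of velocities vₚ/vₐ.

Conservation of angular momentum gives rₚvₚ = rₐvₐ, so vₚ/vₐ = rₐ/rₚ.
vₚ/vₐ = 1.496e+12 / 8.397e+10 ≈ 17.82.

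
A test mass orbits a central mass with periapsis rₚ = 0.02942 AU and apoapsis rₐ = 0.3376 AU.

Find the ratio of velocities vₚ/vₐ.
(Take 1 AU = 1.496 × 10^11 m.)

Convert to SI: rₚ = 0.02942 AU = 4.40123e+09 m; rₐ = 0.3376 AU = 5.0505e+10 m.
Conservation of angular momentum gives rₚvₚ = rₐvₐ, so vₚ/vₐ = rₐ/rₚ.
vₚ/vₐ = 5.0505e+10 / 4.40123e+09 ≈ 11.48.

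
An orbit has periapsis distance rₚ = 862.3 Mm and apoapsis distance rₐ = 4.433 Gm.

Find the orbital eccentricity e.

Convert to SI: rₚ = 862.3 Mm = 8.623e+08 m; rₐ = 4.433 Gm = 4.433e+09 m.
e = (rₐ − rₚ) / (rₐ + rₚ).
e = (4.433e+09 − 8.623e+08) / (4.433e+09 + 8.623e+08) = 3.5707e+09 / 5.2953e+09 ≈ 0.6743.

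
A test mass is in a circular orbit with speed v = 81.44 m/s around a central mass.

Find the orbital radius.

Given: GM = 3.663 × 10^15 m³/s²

For a circular orbit, v² = GM / r, so r = GM / v².
r = 3.663e+15 / (81.44)² m ≈ 5.523e+11 m = 552.3 Gm.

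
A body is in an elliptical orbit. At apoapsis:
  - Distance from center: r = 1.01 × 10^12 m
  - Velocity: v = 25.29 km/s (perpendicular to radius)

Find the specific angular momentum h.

Convert to SI: v = 25.29 km/s = 25290 m/s.
With v perpendicular to r, h = r · v.
h = 1.01e+12 · 25290 m²/s ≈ 2.554e+16 m²/s.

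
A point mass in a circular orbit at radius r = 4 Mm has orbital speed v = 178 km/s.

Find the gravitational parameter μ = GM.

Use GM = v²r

Convert to SI: r = 4 Mm = 4e+06 m; v = 178 km/s = 178000 m/s.
For a circular orbit v² = GM/r, so GM = v² · r.
GM = (178000)² · 4e+06 m³/s² ≈ 1.267e+17 m³/s² = 1.267 × 10^17 m³/s².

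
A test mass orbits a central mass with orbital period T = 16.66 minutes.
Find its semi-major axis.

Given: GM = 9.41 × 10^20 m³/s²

Convert to SI: T = 16.66 minutes = 999.6 s.
Invert Kepler's third law: a = (GM · T² / (4π²))^(1/3).
Substituting T = 999.6 s and GM = 9.41e+20 m³/s²:
a = (9.41e+20 · (999.6)² / (4π²))^(1/3) m
a ≈ 2.877e+08 m = 287.7 Mm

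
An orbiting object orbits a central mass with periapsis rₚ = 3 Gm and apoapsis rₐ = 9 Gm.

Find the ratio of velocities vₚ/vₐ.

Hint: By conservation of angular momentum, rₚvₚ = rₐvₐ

Convert to SI: rₚ = 3 Gm = 3e+09 m; rₐ = 9 Gm = 9e+09 m.
Conservation of angular momentum gives rₚvₚ = rₐvₐ, so vₚ/vₐ = rₐ/rₚ.
vₚ/vₐ = 9e+09 / 3e+09 ≈ 3.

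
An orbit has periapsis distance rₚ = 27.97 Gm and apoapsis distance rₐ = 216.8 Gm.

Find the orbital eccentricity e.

Convert to SI: rₚ = 27.97 Gm = 2.797e+10 m; rₐ = 216.8 Gm = 2.168e+11 m.
e = (rₐ − rₚ) / (rₐ + rₚ).
e = (2.168e+11 − 2.797e+10) / (2.168e+11 + 2.797e+10) = 1.8883e+11 / 2.4477e+11 ≈ 0.7715.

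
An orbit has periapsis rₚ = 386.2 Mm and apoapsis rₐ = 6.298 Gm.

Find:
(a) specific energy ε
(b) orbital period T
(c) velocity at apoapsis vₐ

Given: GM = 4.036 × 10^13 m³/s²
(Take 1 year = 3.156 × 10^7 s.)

Convert to SI: rₚ = 386.2 Mm = 3.862e+08 m; rₐ = 6.298 Gm = 6.298e+09 m.
(a) With a = (rₚ + rₐ)/2 = 3.3421e+09 m, ε = −GM/(2a) = −4.036e+13/(2 · 3.3421e+09) J/kg ≈ -6038 J/kg
(b) With a = (rₚ + rₐ)/2 = 3.3421e+09 m, T = 2π √(a³/GM) = 2π √((3.3421e+09)³/4.036e+13) s ≈ 1.911e+08 s
(c) With a = (rₚ + rₐ)/2 = 3.3421e+09 m, vₐ = √(GM (2/rₐ − 1/a)) = √(4.036e+13 · (2/6.298e+09 − 1/3.3421e+09)) m/s ≈ 27.21 m/s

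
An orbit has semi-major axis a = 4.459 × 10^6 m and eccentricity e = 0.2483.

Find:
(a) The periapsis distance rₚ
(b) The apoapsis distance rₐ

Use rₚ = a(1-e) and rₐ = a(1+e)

(a) rₚ = a(1 − e) = 4.459e+06 · (1 − 0.2483) = 4.459e+06 · 0.7517 ≈ 3.352e+06 m = 3.352 × 10^6 m.
(b) rₐ = a(1 + e) = 4.459e+06 · (1 + 0.2483) = 4.459e+06 · 1.2483 ≈ 5.566e+06 m = 5.566 × 10^6 m.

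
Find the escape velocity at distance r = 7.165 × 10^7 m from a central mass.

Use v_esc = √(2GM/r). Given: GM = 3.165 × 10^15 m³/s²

Escape velocity comes from setting total energy to zero: ½v² − GM/r = 0 ⇒ v_esc = √(2GM / r).
v_esc = √(2 · 3.165e+15 / 7.165e+07) m/s ≈ 9399 m/s = 9.399 km/s.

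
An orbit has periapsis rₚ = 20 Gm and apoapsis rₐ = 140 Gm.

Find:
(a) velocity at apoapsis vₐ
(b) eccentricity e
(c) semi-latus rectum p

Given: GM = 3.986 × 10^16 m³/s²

Convert to SI: rₚ = 20 Gm = 2e+10 m; rₐ = 140 Gm = 1.4e+11 m.
(a) With a = (rₚ + rₐ)/2 = 8e+10 m, vₐ = √(GM (2/rₐ − 1/a)) = √(3.986e+16 · (2/1.4e+11 − 1/8e+10)) m/s ≈ 266.8 m/s
(b) e = (rₐ − rₚ)/(rₐ + rₚ) = (1.4e+11 − 2e+10)/(1.4e+11 + 2e+10) ≈ 0.75
(c) From a = (rₚ + rₐ)/2 = 8e+10 m and e = (rₐ − rₚ)/(rₐ + rₚ) = 0.75, p = a(1 − e²) = 8e+10 · (1 − (0.75)²) ≈ 3.5e+10 m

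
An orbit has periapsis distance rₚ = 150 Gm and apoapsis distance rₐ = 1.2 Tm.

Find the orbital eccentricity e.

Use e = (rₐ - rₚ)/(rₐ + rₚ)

Convert to SI: rₚ = 150 Gm = 1.5e+11 m; rₐ = 1.2 Tm = 1.2e+12 m.
e = (rₐ − rₚ) / (rₐ + rₚ).
e = (1.2e+12 − 1.5e+11) / (1.2e+12 + 1.5e+11) = 1.05e+12 / 1.35e+12 ≈ 0.7778.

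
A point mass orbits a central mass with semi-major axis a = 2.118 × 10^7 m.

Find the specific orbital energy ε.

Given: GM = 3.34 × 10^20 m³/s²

ε = −GM / (2a).
ε = −3.34e+20 / (2 · 2.118e+07) J/kg ≈ -7.885e+12 J/kg = -7885 GJ/kg.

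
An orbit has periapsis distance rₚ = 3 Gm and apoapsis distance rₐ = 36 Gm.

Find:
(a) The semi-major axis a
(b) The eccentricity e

Convert to SI: rₚ = 3 Gm = 3e+09 m; rₐ = 36 Gm = 3.6e+10 m.
(a) a = (rₚ + rₐ) / 2 = (3e+09 + 3.6e+10) / 2 ≈ 1.95e+10 m = 19.5 Gm.
(b) e = (rₐ − rₚ) / (rₐ + rₚ) = (3.6e+10 − 3e+09) / (3.6e+10 + 3e+09) ≈ 0.8462.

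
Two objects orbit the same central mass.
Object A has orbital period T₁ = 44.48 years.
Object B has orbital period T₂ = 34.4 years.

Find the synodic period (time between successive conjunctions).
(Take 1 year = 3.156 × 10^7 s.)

Convert to SI: T₁ = 44.48 years = 1.40379e+09 s; T₂ = 34.4 years = 1.08566e+09 s.
T_syn = |T₁ · T₂ / (T₁ − T₂)|.
T_syn = |1.40379e+09 · 1.08566e+09 / (1.40379e+09 − 1.08566e+09)| s ≈ 4.791e+09 s = 151.8 years.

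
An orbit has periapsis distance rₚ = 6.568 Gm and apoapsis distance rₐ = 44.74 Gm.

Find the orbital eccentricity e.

Convert to SI: rₚ = 6.568 Gm = 6.568e+09 m; rₐ = 44.74 Gm = 4.474e+10 m.
e = (rₐ − rₚ) / (rₐ + rₚ).
e = (4.474e+10 − 6.568e+09) / (4.474e+10 + 6.568e+09) = 3.8172e+10 / 5.1308e+10 ≈ 0.744.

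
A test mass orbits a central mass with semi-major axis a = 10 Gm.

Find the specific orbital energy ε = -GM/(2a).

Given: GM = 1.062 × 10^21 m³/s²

Convert to SI: a = 10 Gm = 1e+10 m.
ε = −GM / (2a).
ε = −1.062e+21 / (2 · 1e+10) J/kg ≈ -5.31e+10 J/kg = -53.1 GJ/kg.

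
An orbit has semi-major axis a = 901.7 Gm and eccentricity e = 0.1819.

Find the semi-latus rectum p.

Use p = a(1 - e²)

Convert to SI: a = 901.7 Gm = 9.017e+11 m.
p = a (1 − e²).
p = 9.017e+11 · (1 − (0.1819)²) = 9.017e+11 · 0.966912 ≈ 8.719e+11 m = 871.9 Gm.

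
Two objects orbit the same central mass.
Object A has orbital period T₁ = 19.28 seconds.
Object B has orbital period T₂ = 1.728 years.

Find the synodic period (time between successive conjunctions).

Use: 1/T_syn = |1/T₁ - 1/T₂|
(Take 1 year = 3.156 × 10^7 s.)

Convert to SI: T₂ = 1.728 years = 5.45357e+07 s.
T_syn = |T₁ · T₂ / (T₁ − T₂)|.
T_syn = |19.28 · 5.45357e+07 / (19.28 − 5.45357e+07)| s ≈ 19.28 s = 19.28 seconds.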